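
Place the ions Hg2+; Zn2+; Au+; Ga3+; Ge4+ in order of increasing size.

Ge4+ < Ga3+ < Zn2+ < Hg2+ < Au+

Tabulating Z and e⁻: Ge4+ has 28 e⁻ (Z=32), Ga3+ has 28 e⁻ (Z=31), Zn2+ has 28 e⁻ (Z=30), Hg2+ has 78 e⁻ (Z=80), Au+ has 78 e⁻ (Z=79). Ge4+ < Ga3+ (both 28 e⁻, Z=32>31); Ga3+ < Zn2+ (both 28 e⁻, Z=31>30); Zn2+ < Hg2+ (same group, 2 shells fewer); Hg2+ < Au+ (both 78 e⁻, Z=80>79).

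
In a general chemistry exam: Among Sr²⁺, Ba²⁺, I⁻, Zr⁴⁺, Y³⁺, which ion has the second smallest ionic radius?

Y³⁺

Zr⁴⁺: 36 e⁻, Z=40, Y³⁺: 36 e⁻, Z=39, Sr²⁺: 36 e⁻, Z=38, Ba²⁺: 54 e⁻, Z=56, I⁻: 54 e⁻, Z=53. Zr⁴⁺ < Y³⁺ (isoelectronic, higher Z=40 is smaller); Y³⁺ < Sr²⁺ (isoelectronic, higher Z=39 is smaller); Sr²⁺ < Ba²⁺ (same group, period 5 vs 6); Ba²⁺ < I⁻ (isoelectronic, higher Z=56 is smaller).
Ordering: Zr⁴⁺ < Y³⁺ < Sr²⁺ < Ba²⁺ < I⁻. The second smallest is Y³⁺.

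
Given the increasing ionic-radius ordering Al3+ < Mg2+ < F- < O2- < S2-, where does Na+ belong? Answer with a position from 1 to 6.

3

First list Z and electron count for each: Al3+: 10 e⁻, Z=13, Mg2+: 10 e⁻, Z=12, Na+: 10 e⁻, Z=11, F-: 10 e⁻, Z=9, O2-: 10 e⁻, Z=8, S2-: 18 e⁻, Z=16. Al3+ < Mg2+ (isoelectronic, higher Z=13 is smaller); Mg2+ < Na+ (both 10 e⁻, Z=12>11); Na+ < F- (isoelectronic, higher Z=11 is smaller); F- < O2- (isoelectronic, higher Z=9 is smaller); O2- < S2- (same group, 1 shell fewer).
Merged order: Al3+ < Mg2+ < Na+ < F- < O2- < S2- — Na+ is number 3.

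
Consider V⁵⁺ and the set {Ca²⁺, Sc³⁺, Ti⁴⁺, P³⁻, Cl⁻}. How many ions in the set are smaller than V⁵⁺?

0

All of these have 18 electrons (isoelectronic). With the same electron cloud, the ion with the most protons pulls it in tightest. Nuclear charges: V⁵⁺ (Z=23), Ti⁴⁺ (Z=22), Sc³⁺ (Z=21), Ca²⁺ (Z=20), Cl⁻ (Z=17), P³⁻ (Z=15). Highest Z is smallest.
Placing each against V⁵⁺: smaller — none; larger — Ti⁴⁺, Sc³⁺, Ca²⁺, Cl⁻, P³⁻. So 0 are smaller.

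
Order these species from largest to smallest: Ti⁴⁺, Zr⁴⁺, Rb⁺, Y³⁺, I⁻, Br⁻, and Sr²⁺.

Ti⁴⁺ has 18 e⁻ (Z=22), Zr⁴⁺ has 36 e⁻ (Z=40), Y³⁺ has 36 e⁻ (Z=39), Sr²⁺ has 36 e⁻ (Z=38), Rb⁺ has 36 e⁻ (Z=37), Br⁻ has 36 e⁻ (Z=35), I⁻ has 54 e⁻ (Z=53). Ti⁴⁺ < Zr⁴⁺ (same group, period 4 vs 5); Zr⁴⁺ < Y³⁺ (both 36 e⁻, Z=40>39); Y³⁺ < Sr²⁺ (both 36 e⁻, Z=39>38); Sr²⁺ < Rb⁺ (both 36 e⁻, Z=38>37); Rb⁺ < Br⁻ (isoelectronic, higher Z=37 is smaller); Br⁻ < I⁻ (same group, period 4 vs 5).

I⁻ > Br⁻ > Rb⁺ > Sr²⁺ > Y³⁺ > Zr⁴⁺ > Ti⁴⁺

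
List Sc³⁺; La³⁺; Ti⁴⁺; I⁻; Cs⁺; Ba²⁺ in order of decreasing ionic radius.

I⁻ > Cs⁺ > Ba²⁺ > La³⁺ > Sc³⁺ > Ti⁴⁺

Electron counts and nuclear charges: Ti⁴⁺: 18 e⁻, Z=22, Sc³⁺: 18 e⁻, Z=21, La³⁺: 54 e⁻, Z=57, Ba²⁺: 54 e⁻, Z=56, Cs⁺: 54 e⁻, Z=55, I⁻: 54 e⁻, Z=53. Ti⁴⁺ < Sc³⁺ (both 18 e⁻, Z=22>21); Sc³⁺ < La³⁺ (same group, 2 shells fewer); La³⁺ < Ba²⁺ (isoelectronic, higher Z=57 is smaller); Ba²⁺ < Cs⁺ (both 54 e⁻, Z=56>55); Cs⁺ < I⁻ (both 54 e⁻, Z=55>53).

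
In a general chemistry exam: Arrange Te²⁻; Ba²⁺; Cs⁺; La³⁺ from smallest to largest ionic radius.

La³⁺ < Ba²⁺ < Cs⁺ < Te²⁻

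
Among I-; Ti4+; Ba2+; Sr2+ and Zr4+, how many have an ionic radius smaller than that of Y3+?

2

Electron counts and nuclear charges: Ti4+: 18 e⁻, Z=22, Zr4+: 36 e⁻, Z=40, Y3+: 36 e⁻, Z=39, Sr2+: 36 e⁻, Z=38, Ba2+: 54 e⁻, Z=56, I-: 54 e⁻, Z=53. Ti4+ < Zr4+ (same group, period 4 vs 5); Zr4+ < Y3+ (both 36 e⁻, Z=40>39); Y3+ < Sr2+ (both 36 e⁻, Z=39>38); Sr2+ < Ba2+ (same group, 1 shell fewer); Ba2+ < I- (isoelectronic, higher Z=56 is smaller).
Placing each against Y3+: smaller — Ti4+, Zr4+; larger — Sr2+, Ba2+, I-. Count: 2.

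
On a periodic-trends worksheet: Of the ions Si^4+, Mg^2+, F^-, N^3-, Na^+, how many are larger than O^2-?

1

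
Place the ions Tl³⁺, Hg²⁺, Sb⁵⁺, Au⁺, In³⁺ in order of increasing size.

Sb⁵⁺ < In³⁺ < Tl³⁺ < Hg²⁺ < Au⁺

Work out protons and electrons: Sb⁵⁺: 46 e⁻, Z=51, In³⁺: 46 e⁻, Z=49, Tl³⁺: 78 e⁻, Z=81, Hg²⁺: 78 e⁻, Z=80, Au⁺: 78 e⁻, Z=79. Sb⁵⁺ < In³⁺ (isoelectronic, higher Z=51 is smaller); In³⁺ < Tl³⁺ (same group, 1 shell fewer); Tl³⁺ < Hg²⁺ (isoelectronic, higher Z=81 is smaller); Hg²⁺ < Au⁺ (isoelectronic, higher Z=80 is smaller).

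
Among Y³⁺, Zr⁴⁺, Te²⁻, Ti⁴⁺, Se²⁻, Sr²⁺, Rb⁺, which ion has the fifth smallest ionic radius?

Rb⁺

Tabulating Z and e⁻: Ti⁴⁺ has 18 e⁻ (Z=22), Zr⁴⁺ has 36 e⁻ (Z=40), Y³⁺ has 36 e⁻ (Z=39), Sr²⁺ has 36 e⁻ (Z=38), Rb⁺ has 36 e⁻ (Z=37), Se²⁻ has 36 e⁻ (Z=34), Te²⁻ has 54 e⁻ (Z=52). Ti⁴⁺ < Zr⁴⁺ (same group, 1 shell fewer); Zr⁴⁺ < Y³⁺ (both 36 e⁻, Z=40>39); Y³⁺ < Sr²⁺ (both 36 e⁻, Z=39>38); Sr²⁺ < Rb⁺ (both 36 e⁻, Z=38>37); Rb⁺ < Se²⁻ (both 36 e⁻, Z=37>34); Se²⁻ < Te²⁻ (same group, period 4 vs 5).
So the order is Ti⁴⁺ < Zr⁴⁺ < Y³⁺ < Sr²⁺ < Rb⁺ < Se²⁻ < Te²⁻; the 5th-smallest ion is Rb⁺.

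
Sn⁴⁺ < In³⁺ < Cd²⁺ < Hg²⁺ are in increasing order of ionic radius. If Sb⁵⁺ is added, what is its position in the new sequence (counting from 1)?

1

Tabulating Z and e⁻: Sb⁵⁺: 46 e⁻, Z=51, Sn⁴⁺: 46 e⁻, Z=50, In³⁺: 46 e⁻, Z=49, Cd²⁺: 46 e⁻, Z=48, Hg²⁺: 78 e⁻, Z=80. Sb⁵⁺ < Sn⁴⁺ (isoelectronic, higher Z=51 is smaller); Sn⁴⁺ < In³⁺ (isoelectronic, higher Z=50 is smaller); In³⁺ < Cd²⁺ (isoelectronic, higher Z=49 is smaller); Cd²⁺ < Hg²⁺ (same group, period 5 vs 6).
With Sb⁵⁺ included the full order is Sb⁵⁺ < Sn⁴⁺ < In³⁺ < Cd²⁺ < Hg²⁺, so it takes position 1.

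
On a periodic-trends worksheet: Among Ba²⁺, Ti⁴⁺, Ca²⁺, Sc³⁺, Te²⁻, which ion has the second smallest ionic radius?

Sc³⁺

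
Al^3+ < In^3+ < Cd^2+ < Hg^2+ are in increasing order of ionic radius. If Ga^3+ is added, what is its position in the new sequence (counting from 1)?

Electron counts and nuclear charges: Al^3+ (Z=13, 10 e⁻), Ga^3+ (Z=31, 28 e⁻), In^3+ (Z=49, 46 e⁻), Cd^2+ (Z=48, 46 e⁻), Hg^2+ (Z=80, 78 e⁻). Al^3+ < Ga^3+ (same group, 1 shell fewer); Ga^3+ < In^3+ (same group, period 4 vs 5); In^3+ < Cd^2+ (isoelectronic, higher Z=49 is smaller); Cd^2+ < Hg^2+ (same group, 1 shell fewer).
Putting Ga^3+ in gives Al^3+ < Ga^3+ < In^3+ < Cd^2+ < Hg^2+; it lands at slot 2.

2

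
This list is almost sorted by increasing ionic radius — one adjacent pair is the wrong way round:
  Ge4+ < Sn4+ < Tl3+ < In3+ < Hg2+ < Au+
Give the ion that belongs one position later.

Tl3+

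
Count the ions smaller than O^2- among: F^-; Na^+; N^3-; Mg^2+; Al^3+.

4

These species are isoelectronic with 10 electrons. The only difference is the number of protons: Al^3+ (Z=13), Mg^2+ (Z=12), Na^+ (Z=11), F^- (Z=9), O^2- (Z=8), N^3- (Z=7). The strongest nuclear pull (Al^3+) gives the smallest ion.
Placing each against O^2-: smaller — Al^3+, Mg^2+, Na^+, F^-; larger — N^3-. That's 4.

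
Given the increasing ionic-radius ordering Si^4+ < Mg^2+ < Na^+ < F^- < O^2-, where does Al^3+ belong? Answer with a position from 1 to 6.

2

Each ion has 10 electrons. The ranking follows nuclear charge in reverse — greater Z gives a smaller radius. Si^4+ (Z=14), Al^3+ (Z=13), Mg^2+ (Z=12), Na^+ (Z=11), F^- (Z=9), O^2- (Z=8).
With Al^3+ included the full order is Si^4+ < Al^3+ < Mg^2+ < Na^+ < F^- < O^2-, so it takes position 2.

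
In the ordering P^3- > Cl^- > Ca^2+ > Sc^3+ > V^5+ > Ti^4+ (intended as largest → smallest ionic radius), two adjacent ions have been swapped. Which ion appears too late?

Check each adjacent pair. V^5+ and Ti^4+ are reversed: both have 18 electrons but Z(V)=23 > Z(Ti)=22, so V^5+ should be the smaller of the two. No other neighbouring pair contradicts the periodic trends, so Ti^4+ is the ion listed too late.

Ti^4+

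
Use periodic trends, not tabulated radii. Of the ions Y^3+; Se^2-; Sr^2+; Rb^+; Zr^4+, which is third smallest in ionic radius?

All of these have 36 electrons (isoelectronic). With the same electron cloud, the ion with the most protons pulls it in tightest. Nuclear charges: Zr^4+ (Z=40), Y^3+ (Z=39), Sr^2+ (Z=38), Rb^+ (Z=37), Se^2- (Z=34). Highest Z is smallest.
Full ascending order: Zr^4+ < Y^3+ < Sr^2+ < Rb^+ < Se^2-. Counting from the smallest, position 3 is Sr^2+.

Sr^2+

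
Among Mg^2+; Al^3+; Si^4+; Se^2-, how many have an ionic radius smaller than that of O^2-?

First list Z and electron count for each: Si^4+ (Z=14, 10 e⁻), Al^3+ (Z=13, 10 e⁻), Mg^2+ (Z=12, 10 e⁻), O^2- (Z=8, 10 e⁻), Se^2- (Z=34, 36 e⁻). Si^4+ < Al^3+ (both 10 e⁻, Z=14>13); Al^3+ < Mg^2+ (both 10 e⁻, Z=13>12); Mg^2+ < O^2- (both 10 e⁻, Z=12>8); O^2- < Se^2- (same group, period 2 vs 4).
Ordering all of them (including O^2-) by radius gives Si^4+ < Al^3+ < Mg^2+ < O^2- < Se^2-. That's 3.

3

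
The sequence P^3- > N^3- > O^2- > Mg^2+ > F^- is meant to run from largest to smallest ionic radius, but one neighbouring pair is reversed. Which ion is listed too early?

The pair Mg^2+, F^- is the wrong way round — both have 10 electrons but Z(Mg)=12 > Z(F)=9, so Mg^2+ should be the smaller of the two. All other adjacent pairs agree with periodic trends, so Mg^2+ is the misplaced ion.

Mg^2+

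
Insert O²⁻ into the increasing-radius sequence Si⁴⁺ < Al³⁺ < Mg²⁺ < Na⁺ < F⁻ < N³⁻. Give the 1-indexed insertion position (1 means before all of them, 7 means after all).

Isoelectronic series (10 e⁻ each). Size is set by nuclear charge: more protons means a smaller ion. Si⁴⁺ (Z=14), Al³⁺ (Z=13), Mg²⁺ (Z=12), Na⁺ (Z=11), F⁻ (Z=9), O²⁻ (Z=8), N³⁻ (Z=7).
Putting O²⁻ in gives Si⁴⁺ < Al³⁺ < Mg²⁺ < Na⁺ < F⁻ < O²⁻ < N³⁻; it lands at slot 6.

6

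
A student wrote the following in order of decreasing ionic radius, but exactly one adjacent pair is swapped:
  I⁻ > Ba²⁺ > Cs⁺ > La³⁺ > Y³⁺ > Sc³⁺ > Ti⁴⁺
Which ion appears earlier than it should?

Scanning neighbour by neighbour, only Ba²⁺/Cs⁺ violates a trend: they are isoelectronic (54 e⁻) and Ba has more protons than Cs (56 vs 55), making Ba²⁺ smaller. That makes Ba²⁺ the one sitting a position early relative to where it belongs.

Ba²⁺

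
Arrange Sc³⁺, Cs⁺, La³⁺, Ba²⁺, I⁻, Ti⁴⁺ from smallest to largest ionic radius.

Ti⁴⁺ < Sc³⁺ < La³⁺ < Ba²⁺ < Cs⁺ < I⁻

Work out protons and electrons: Ti⁴⁺ has 18 e⁻ (Z=22), Sc³⁺ has 18 e⁻ (Z=21), La³⁺ has 54 e⁻ (Z=57), Ba²⁺ has 54 e⁻ (Z=56), Cs⁺ has 54 e⁻ (Z=55), I⁻ has 54 e⁻ (Z=53). Ti⁴⁺ < Sc³⁺ (both 18 e⁻, Z=22>21); Sc³⁺ < La³⁺ (same group, period 4 vs 6); La³⁺ < Ba²⁺ (isoelectronic, higher Z=57 is smaller); Ba²⁺ < Cs⁺ (isoelectronic, higher Z=56 is smaller); Cs⁺ < I⁻ (isoelectronic, higher Z=55 is smaller).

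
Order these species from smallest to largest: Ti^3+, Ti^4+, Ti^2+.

Same element, different charge: the more highly charged cation has fewer electrons and a greater effective nuclear charge per electron, making Ti^4+ the smallest.

Ti^4+ < Ti^3+ < Ti^2+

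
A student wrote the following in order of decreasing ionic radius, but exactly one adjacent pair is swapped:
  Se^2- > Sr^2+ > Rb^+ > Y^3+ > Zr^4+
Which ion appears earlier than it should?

Sr^2+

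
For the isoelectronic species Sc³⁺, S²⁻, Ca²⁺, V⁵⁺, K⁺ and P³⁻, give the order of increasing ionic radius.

Isoelectronic series (18 e⁻ each). Size is set by nuclear charge: more protons means a smaller ion. V⁵⁺ (Z=23), Sc³⁺ (Z=21), Ca²⁺ (Z=20), K⁺ (Z=19), S²⁻ (Z=16), P³⁻ (Z=15).

V⁵⁺ < Sc³⁺ < Ca²⁺ < K⁺ < S²⁻ < P³⁻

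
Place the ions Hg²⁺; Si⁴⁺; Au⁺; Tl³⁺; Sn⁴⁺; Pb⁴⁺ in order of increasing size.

First list Z and electron count for each: Si⁴⁺ (Z=14, 10 e⁻), Sn⁴⁺ (Z=50, 46 e⁻), Pb⁴⁺ (Z=82, 78 e⁻), Tl³⁺ (Z=81, 78 e⁻), Hg²⁺ (Z=80, 78 e⁻), Au⁺ (Z=79, 78 e⁻). Si⁴⁺ < Sn⁴⁺ (same group, period 3 vs 5); Sn⁴⁺ < Pb⁴⁺ (same group, 1 shell fewer); Pb⁴⁺ < Tl³⁺ (both 78 e⁻, Z=82>81); Tl³⁺ < Hg²⁺ (isoelectronic, higher Z=81 is smaller); Hg²⁺ < Au⁺ (both 78 e⁻, Z=80>79).

Si⁴⁺ < Sn⁴⁺ < Pb⁴⁺ < Tl³⁺ < Hg²⁺ < Au⁺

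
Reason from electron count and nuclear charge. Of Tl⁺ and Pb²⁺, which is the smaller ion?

All of these have 80 electrons (isoelectronic). With the same electron cloud, the ion with the most protons pulls it in tightest. Nuclear charges: Pb²⁺ (Z=82), Tl⁺ (Z=81). Highest Z is smallest.

Pb²⁺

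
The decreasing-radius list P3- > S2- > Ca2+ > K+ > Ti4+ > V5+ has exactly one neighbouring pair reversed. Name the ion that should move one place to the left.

Check each adjacent pair. Ca2+ and K+ are reversed: Ca2+ and K+ share 18 electrons; the higher nuclear charge on Ca (Z=20) contracts it more, so Ca2+ < K+. No other neighbouring pair contradicts the periodic trends, so K+ is the ion listed too late.

K+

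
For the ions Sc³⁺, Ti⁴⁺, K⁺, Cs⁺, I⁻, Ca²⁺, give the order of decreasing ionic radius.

I⁻ > Cs⁺ > K⁺ > Ca²⁺ > Sc³⁺ > Ti⁴⁺

Tabulating Z and e⁻: Ti⁴⁺: 18 e⁻, Z=22, Sc³⁺: 18 e⁻, Z=21, Ca²⁺: 18 e⁻, Z=20, K⁺: 18 e⁻, Z=19, Cs⁺: 54 e⁻, Z=55, I⁻: 54 e⁻, Z=53. Ti⁴⁺ < Sc³⁺ (isoelectronic, higher Z=22 is smaller); Sc³⁺ < Ca²⁺ (both 18 e⁻, Z=21>20); Ca²⁺ < K⁺ (isoelectronic, higher Z=20 is smaller); K⁺ < Cs⁺ (same group, period 4 vs 6); Cs⁺ < I⁻ (isoelectronic, higher Z=55 is smaller).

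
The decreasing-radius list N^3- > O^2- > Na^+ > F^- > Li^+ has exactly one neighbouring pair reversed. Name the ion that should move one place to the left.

F^-

Check each adjacent pair. Na^+ and F^- are reversed: they are isoelectronic (10 e⁻) and Na has more protons than F (11 vs 9), making Na^+ smaller. No other neighbouring pair contradicts the periodic trends, so F^- is the ion listed too late.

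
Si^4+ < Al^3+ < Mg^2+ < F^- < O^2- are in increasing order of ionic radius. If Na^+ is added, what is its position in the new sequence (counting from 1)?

4

These species are isoelectronic with 10 electrons. The only difference is the number of protons: Si^4+ (Z=14), Al^3+ (Z=13), Mg^2+ (Z=12), Na^+ (Z=11), F^- (Z=9), O^2- (Z=8). The strongest nuclear pull (Si^4+) gives the smallest ion.
Merged order: Si^4+ < Al^3+ < Mg^2+ < Na^+ < F^- < O^2- — Na^+ is number 4.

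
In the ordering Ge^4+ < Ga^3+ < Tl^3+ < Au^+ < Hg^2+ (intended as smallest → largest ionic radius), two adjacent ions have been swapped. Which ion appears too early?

Compare adjacent ions: Hg^2+ and Au^+ share 78 electrons; the higher nuclear charge on Hg (Z=80) contracts it more, so Hg^2+ < Au^+ — yet in this increasing list Au^+ sits before Hg^2+. Nothing else is reversed, so Au^+ should move one place to the right.

Au^+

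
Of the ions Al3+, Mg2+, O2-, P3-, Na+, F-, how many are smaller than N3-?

5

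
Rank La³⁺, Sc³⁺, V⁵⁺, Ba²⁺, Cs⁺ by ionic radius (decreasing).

Cs⁺ > Ba²⁺ > La³⁺ > Sc³⁺ > V⁵⁺

Work out protons and electrons: V⁵⁺ (Z=23, 18 e⁻), Sc³⁺ (Z=21, 18 e⁻), La³⁺ (Z=57, 54 e⁻), Ba²⁺ (Z=56, 54 e⁻), Cs⁺ (Z=55, 54 e⁻). V⁵⁺ < Sc³⁺ (both 18 e⁻, Z=23>21); Sc³⁺ < La³⁺ (same group, period 4 vs 6); La³⁺ < Ba²⁺ (isoelectronic, higher Z=57 is smaller); Ba²⁺ < Cs⁺ (both 54 e⁻, Z=56>55).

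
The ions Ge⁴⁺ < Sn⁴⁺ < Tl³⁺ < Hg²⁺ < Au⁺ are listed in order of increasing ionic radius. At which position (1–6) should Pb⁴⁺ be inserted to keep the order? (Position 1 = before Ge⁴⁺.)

Electron counts and nuclear charges: Ge⁴⁺: 28 e⁻, Z=32, Sn⁴⁺: 46 e⁻, Z=50, Pb⁴⁺: 78 e⁻, Z=82, Tl³⁺: 78 e⁻, Z=81, Hg²⁺: 78 e⁻, Z=80, Au⁺: 78 e⁻, Z=79. Ge⁴⁺ < Sn⁴⁺ (same group, 1 shell fewer); Sn⁴⁺ < Pb⁴⁺ (same group, 1 shell fewer); Pb⁴⁺ < Tl³⁺ (both 78 e⁻, Z=82>81); Tl³⁺ < Hg²⁺ (both 78 e⁻, Z=81>80); Hg²⁺ < Au⁺ (isoelectronic, higher Z=80 is smaller).
Putting Pb⁴⁺ in gives Ge⁴⁺ < Sn⁴⁺ < Pb⁴⁺ < Tl³⁺ < Hg²⁺ < Au⁺; it lands at slot 3.

3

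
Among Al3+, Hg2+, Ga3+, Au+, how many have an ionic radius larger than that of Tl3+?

Electron counts and nuclear charges: Al3+ has 10 e⁻ (Z=13), Ga3+ has 28 e⁻ (Z=31), Tl3+ has 78 e⁻ (Z=81), Hg2+ has 78 e⁻ (Z=80), Au+ has 78 e⁻ (Z=79). Al3+ < Ga3+ (same group, 1 shell fewer); Ga3+ < Tl3+ (same group, 2 shells fewer); Tl3+ < Hg2+ (isoelectronic, higher Z=81 is smaller); Hg2+ < Au+ (both 78 e⁻, Z=80>79).
Overall: Al3+ < Ga3+ < Tl3+ < Hg2+ < Au+. Tl3+ has 2 below it and 2 above. That's 2.

2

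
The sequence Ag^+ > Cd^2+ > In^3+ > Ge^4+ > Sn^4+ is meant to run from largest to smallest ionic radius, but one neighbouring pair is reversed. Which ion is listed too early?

Ge^4+

Compare adjacent ions: Ge^4+ and Sn^4+ are in one column with the same charge; the lighter period-4 ion has one fewer shell and is smaller — yet in this decreasing list Ge^4+ sits before Sn^4+. Nothing else is reversed, so Ge^4+ should move one place to the right.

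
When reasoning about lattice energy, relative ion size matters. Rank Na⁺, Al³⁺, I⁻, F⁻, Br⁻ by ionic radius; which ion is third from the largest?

F⁻

Electron counts and nuclear charges: Al³⁺: 10 e⁻, Z=13, Na⁺: 10 e⁻, Z=11, F⁻: 10 e⁻, Z=9, Br⁻: 36 e⁻, Z=35, I⁻: 54 e⁻, Z=53. Al³⁺ < Na⁺ (isoelectronic, higher Z=13 is smaller); Na⁺ < F⁻ (both 10 e⁻, Z=11>9); F⁻ < Br⁻ (same group, 2 shells fewer); Br⁻ < I⁻ (same group, period 4 vs 5).
Ordering: Al³⁺ < Na⁺ < F⁻ < Br⁻ < I⁻. The third largest is F⁻.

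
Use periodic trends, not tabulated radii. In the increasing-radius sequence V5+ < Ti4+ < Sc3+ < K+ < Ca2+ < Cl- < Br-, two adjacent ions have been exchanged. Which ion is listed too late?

Ca2+

The pair K+, Ca2+ is the wrong way round — both have 18 electrons but Z(Ca)=20 > Z(K)=19, so Ca2+ should be the smaller of the two. All other adjacent pairs agree with periodic trends, so Ca2+ is the misplaced ion.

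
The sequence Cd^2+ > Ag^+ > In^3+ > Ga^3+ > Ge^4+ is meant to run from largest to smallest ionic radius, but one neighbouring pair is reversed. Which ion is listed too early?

Cd^2+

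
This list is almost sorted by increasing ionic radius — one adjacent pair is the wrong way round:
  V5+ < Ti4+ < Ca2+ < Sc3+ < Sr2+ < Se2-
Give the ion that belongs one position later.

Check each adjacent pair. Ca2+ and Sc3+ are reversed: they are isoelectronic (18 e⁻) and Sc has more protons than Ca (21 vs 20), making Sc3+ smaller. No other neighbouring pair contradicts the periodic trends, so Ca2+ is the ion listed too early.

Ca2+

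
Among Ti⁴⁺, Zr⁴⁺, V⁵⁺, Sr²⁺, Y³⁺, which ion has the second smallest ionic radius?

Ti⁴⁺

First list Z and electron count for each: V⁵⁺ (Z=23, 18 e⁻), Ti⁴⁺ (Z=22, 18 e⁻), Zr⁴⁺ (Z=40, 36 e⁻), Y³⁺ (Z=39, 36 e⁻), Sr²⁺ (Z=38, 36 e⁻). V⁵⁺ < Ti⁴⁺ (isoelectronic, higher Z=23 is smaller); Ti⁴⁺ < Zr⁴⁺ (same group, 1 shell fewer); Zr⁴⁺ < Y³⁺ (both 36 e⁻, Z=40>39); Y³⁺ < Sr²⁺ (isoelectronic, higher Z=39 is smaller).
Ordering: V⁵⁺ < Ti⁴⁺ < Zr⁴⁺ < Y³⁺ < Sr²⁺. The second smallest is Ti⁴⁺.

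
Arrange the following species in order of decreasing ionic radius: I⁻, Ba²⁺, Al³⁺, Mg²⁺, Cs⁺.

Tabulating Z and e⁻: Al³⁺ (Z=13, 10 e⁻), Mg²⁺ (Z=12, 10 e⁻), Ba²⁺ (Z=56, 54 e⁻), Cs⁺ (Z=55, 54 e⁻), I⁻ (Z=53, 54 e⁻). Al³⁺ < Mg²⁺ (isoelectronic, higher Z=13 is smaller); Mg²⁺ < Ba²⁺ (same group, 3 shells fewer); Ba²⁺ < Cs⁺ (both 54 e⁻, Z=56>55); Cs⁺ < I⁻ (isoelectronic, higher Z=55 is smaller).

I⁻ > Cs⁺ > Ba²⁺ > Mg²⁺ > Al³⁺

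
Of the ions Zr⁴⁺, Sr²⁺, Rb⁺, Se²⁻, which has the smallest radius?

These species are isoelectronic with 36 electrons. The only difference is the number of protons: Zr⁴⁺ (Z=40), Sr²⁺ (Z=38), Rb⁺ (Z=37), Se²⁻ (Z=34). The strongest nuclear pull (Zr⁴⁺) gives the smallest ion.

Zr⁴⁺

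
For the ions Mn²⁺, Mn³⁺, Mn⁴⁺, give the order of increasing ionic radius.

Same element, different charge: the more highly charged cation has fewer electrons and a greater effective nuclear charge per electron, making Mn⁴⁺ the smallest.

Mn⁴⁺ < Mn³⁺ < Mn²⁺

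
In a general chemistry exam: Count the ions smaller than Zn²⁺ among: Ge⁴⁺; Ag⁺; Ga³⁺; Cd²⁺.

Ge⁴⁺: 28 e⁻, Z=32, Ga³⁺: 28 e⁻, Z=31, Zn²⁺: 28 e⁻, Z=30, Cd²⁺: 46 e⁻, Z=48, Ag⁺: 46 e⁻, Z=47. Ge⁴⁺ < Ga³⁺ (both 28 e⁻, Z=32>31); Ga³⁺ < Zn²⁺ (isoelectronic, higher Z=31 is smaller); Zn²⁺ < Cd²⁺ (same group, 1 shell fewer); Cd²⁺ < Ag⁺ (both 46 e⁻, Z=48>47).
Placing each against Zn²⁺: smaller — Ge⁴⁺, Ga³⁺; larger — Cd²⁺, Ag⁺. Count: 2.

2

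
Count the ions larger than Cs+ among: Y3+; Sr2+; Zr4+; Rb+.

Tabulating Z and e⁻: Zr4+ (Z=40, 36 e⁻), Y3+ (Z=39, 36 e⁻), Sr2+ (Z=38, 36 e⁻), Rb+ (Z=37, 36 e⁻), Cs+ (Z=55, 54 e⁻). Zr4+ < Y3+ (isoelectronic, higher Z=40 is smaller); Y3+ < Sr2+ (both 36 e⁻, Z=39>38); Sr2+ < Rb+ (both 36 e⁻, Z=38>37); Rb+ < Cs+ (same group, period 5 vs 6).
Placing each against Cs+: smaller — Zr4+, Y3+, Sr2+, Rb+; larger — none. So 0 are larger.

0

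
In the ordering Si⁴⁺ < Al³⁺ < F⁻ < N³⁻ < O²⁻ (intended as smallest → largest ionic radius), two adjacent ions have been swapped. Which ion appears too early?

N³⁻

Scanning neighbour by neighbour, only N³⁻/O²⁻ violates a trend: they are isoelectronic (10 e⁻) and O has more protons than N (8 vs 7), making O²⁻ smaller. That makes N³⁻ the one sitting a position early relative to where it belongs.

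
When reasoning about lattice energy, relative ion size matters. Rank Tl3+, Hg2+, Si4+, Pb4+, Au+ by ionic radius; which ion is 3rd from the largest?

Tl3+

First list Z and electron count for each: Si4+ (Z=14, 10 e⁻), Pb4+ (Z=82, 78 e⁻), Tl3+ (Z=81, 78 e⁻), Hg2+ (Z=80, 78 e⁻), Au+ (Z=79, 78 e⁻). Si4+ < Pb4+ (same group, period 3 vs 6); Pb4+ < Tl3+ (isoelectronic, higher Z=82 is smaller); Tl3+ < Hg2+ (both 78 e⁻, Z=81>80); Hg2+ < Au+ (both 78 e⁻, Z=80>79).
Ordering: Si4+ < Pb4+ < Tl3+ < Hg2+ < Au+. The 3rd largest is Tl3+.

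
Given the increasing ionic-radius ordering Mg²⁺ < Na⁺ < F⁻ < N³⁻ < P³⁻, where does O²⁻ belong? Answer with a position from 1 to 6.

Tabulating Z and e⁻: Mg²⁺ has 10 e⁻ (Z=12), Na⁺ has 10 e⁻ (Z=11), F⁻ has 10 e⁻ (Z=9), O²⁻ has 10 e⁻ (Z=8), N³⁻ has 10 e⁻ (Z=7), P³⁻ has 18 e⁻ (Z=15). Mg²⁺ < Na⁺ (isoelectronic, higher Z=12 is smaller); Na⁺ < F⁻ (isoelectronic, higher Z=11 is smaller); F⁻ < O²⁻ (both 10 e⁻, Z=9>8); O²⁻ < N³⁻ (isoelectronic, higher Z=8 is smaller); N³⁻ < P³⁻ (same group, period 2 vs 3).
With O²⁻ included the full order is Mg²⁺ < Na⁺ < F⁻ < O²⁻ < N³⁻ < P³⁻, so it takes position 4.

4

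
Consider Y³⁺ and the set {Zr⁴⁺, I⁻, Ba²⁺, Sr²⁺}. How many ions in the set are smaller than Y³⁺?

1

Work out protons and electrons: Zr⁴⁺ has 36 e⁻ (Z=40), Y³⁺ has 36 e⁻ (Z=39), Sr²⁺ has 36 e⁻ (Z=38), Ba²⁺ has 54 e⁻ (Z=56), I⁻ has 54 e⁻ (Z=53). Zr⁴⁺ < Y³⁺ (both 36 e⁻, Z=40>39); Y³⁺ < Sr²⁺ (isoelectronic, higher Z=39 is smaller); Sr²⁺ < Ba²⁺ (same group, 1 shell fewer); Ba²⁺ < I⁻ (isoelectronic, higher Z=56 is smaller).
Relative to Y³⁺, the ions that are smaller are Zr⁴⁺. That's 1.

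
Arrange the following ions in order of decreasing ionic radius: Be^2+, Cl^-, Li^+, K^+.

Electron counts and nuclear charges: Be^2+ has 2 e⁻ (Z=4), Li^+ has 2 e⁻ (Z=3), K^+ has 18 e⁻ (Z=19), Cl^- has 18 e⁻ (Z=17). Be^2+ < Li^+ (isoelectronic, higher Z=4 is smaller); Li^+ < K^+ (same group, period 2 vs 4); K^+ < Cl^- (isoelectronic, higher Z=19 is smaller).

Cl^- > K^+ > Li^+ > Be^2+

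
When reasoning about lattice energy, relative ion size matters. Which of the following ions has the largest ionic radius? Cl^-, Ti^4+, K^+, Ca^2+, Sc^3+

Isoelectronic series (18 e⁻ each). Size is set by nuclear charge: more protons means a smaller ion. Ti^4+ (Z=22), Sc^3+ (Z=21), Ca^2+ (Z=20), K^+ (Z=19), Cl^- (Z=17).

Cl^-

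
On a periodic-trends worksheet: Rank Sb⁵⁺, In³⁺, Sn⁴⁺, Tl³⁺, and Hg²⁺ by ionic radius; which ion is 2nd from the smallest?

Sn⁴⁺

Work out protons and electrons: Sb⁵⁺ (Z=51, 46 e⁻), Sn⁴⁺ (Z=50, 46 e⁻), In³⁺ (Z=49, 46 e⁻), Tl³⁺ (Z=81, 78 e⁻), Hg²⁺ (Z=80, 78 e⁻). Sb⁵⁺ < Sn⁴⁺ (both 46 e⁻, Z=51>50); Sn⁴⁺ < In³⁺ (both 46 e⁻, Z=50>49); In³⁺ < Tl³⁺ (same group, 1 shell fewer); Tl³⁺ < Hg²⁺ (isoelectronic, higher Z=81 is smaller).
So the order is Sb⁵⁺ < Sn⁴⁺ < In³⁺ < Tl³⁺ < Hg²⁺; the 2nd-smallest ion is Sn⁴⁺.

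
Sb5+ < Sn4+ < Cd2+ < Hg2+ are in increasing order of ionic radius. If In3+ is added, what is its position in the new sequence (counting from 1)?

3

First list Z and electron count for each: Sb5+: 46 e⁻, Z=51, Sn4+: 46 e⁻, Z=50, In3+: 46 e⁻, Z=49, Cd2+: 46 e⁻, Z=48, Hg2+: 78 e⁻, Z=80. Sb5+ < Sn4+ (both 46 e⁻, Z=51>50); Sn4+ < In3+ (isoelectronic, higher Z=50 is smaller); In3+ < Cd2+ (isoelectronic, higher Z=49 is smaller); Cd2+ < Hg2+ (same group, 1 shell fewer).
Putting In3+ in gives Sb5+ < Sn4+ < In3+ < Cd2+ < Hg2+; it lands at slot 3.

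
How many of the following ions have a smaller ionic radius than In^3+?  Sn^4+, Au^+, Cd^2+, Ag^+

1

First list Z and electron count for each: Sn^4+: 46 e⁻, Z=50, In^3+: 46 e⁻, Z=49, Cd^2+: 46 e⁻, Z=48, Ag^+: 46 e⁻, Z=47, Au^+: 78 e⁻, Z=79. Sn^4+ < In^3+ (isoelectronic, higher Z=50 is smaller); In^3+ < Cd^2+ (isoelectronic, higher Z=49 is smaller); Cd^2+ < Ag^+ (both 46 e⁻, Z=48>47); Ag^+ < Au^+ (same group, 1 shell fewer).
Ordering all of them (including In^3+) by radius gives Sn^4+ < In^3+ < Cd^2+ < Ag^+ < Au^+. So 1 is smaller.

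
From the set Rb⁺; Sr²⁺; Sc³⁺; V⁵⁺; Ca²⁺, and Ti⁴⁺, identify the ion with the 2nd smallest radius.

Ti⁴⁺

Electron counts and nuclear charges: V⁵⁺ has 18 e⁻ (Z=23), Ti⁴⁺ has 18 e⁻ (Z=22), Sc³⁺ has 18 e⁻ (Z=21), Ca²⁺ has 18 e⁻ (Z=20), Sr²⁺ has 36 e⁻ (Z=38), Rb⁺ has 36 e⁻ (Z=37). V⁵⁺ < Ti⁴⁺ (both 18 e⁻, Z=23>22); Ti⁴⁺ < Sc³⁺ (both 18 e⁻, Z=22>21); Sc³⁺ < Ca²⁺ (both 18 e⁻, Z=21>20); Ca²⁺ < Sr²⁺ (same group, 1 shell fewer); Sr²⁺ < Rb⁺ (both 36 e⁻, Z=38>37).
So the order is V⁵⁺ < Ti⁴⁺ < Sc³⁺ < Ca²⁺ < Sr²⁺ < Rb⁺; the 2nd-smallest ion is Ti⁴⁺.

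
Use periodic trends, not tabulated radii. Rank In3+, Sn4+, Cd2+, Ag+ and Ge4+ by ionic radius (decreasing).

Ag+ > Cd2+ > In3+ > Sn4+ > Ge4+

Electron counts and nuclear charges: Ge4+: 28 e⁻, Z=32, Sn4+: 46 e⁻, Z=50, In3+: 46 e⁻, Z=49, Cd2+: 46 e⁻, Z=48, Ag+: 46 e⁻, Z=47. Ge4+ < Sn4+ (same group, period 4 vs 5); Sn4+ < In3+ (both 46 e⁻, Z=50>49); In3+ < Cd2+ (both 46 e⁻, Z=49>48); Cd2+ < Ag+ (both 46 e⁻, Z=48>47).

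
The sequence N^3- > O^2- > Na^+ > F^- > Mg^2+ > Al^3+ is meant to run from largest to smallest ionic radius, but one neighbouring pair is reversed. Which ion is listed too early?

Na^+

Compare adjacent ions: they are isoelectronic (10 e⁻) and Na has more protons than F (11 vs 9), making Na^+ smaller — yet in this decreasing list Na^+ sits before F^-. Nothing else is reversed, so Na^+ should move one place to the right.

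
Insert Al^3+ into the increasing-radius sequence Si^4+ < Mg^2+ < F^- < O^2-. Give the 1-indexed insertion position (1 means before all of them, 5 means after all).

Each ion has 10 electrons. The ranking follows nuclear charge in reverse — greater Z gives a smaller radius. Si^4+ (Z=14), Al^3+ (Z=13), Mg^2+ (Z=12), F^- (Z=9), O^2- (Z=8).
With Al^3+ included the full order is Si^4+ < Al^3+ < Mg^2+ < F^- < O^2-, so it takes position 2.

2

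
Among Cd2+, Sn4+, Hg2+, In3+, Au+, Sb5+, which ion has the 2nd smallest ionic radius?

First list Z and electron count for each: Sb5+: 46 e⁻, Z=51, Sn4+: 46 e⁻, Z=50, In3+: 46 e⁻, Z=49, Cd2+: 46 e⁻, Z=48, Hg2+: 78 e⁻, Z=80, Au+: 78 e⁻, Z=79. Sb5+ < Sn4+ (both 46 e⁻, Z=51>50); Sn4+ < In3+ (isoelectronic, higher Z=50 is smaller); In3+ < Cd2+ (both 46 e⁻, Z=49>48); Cd2+ < Hg2+ (same group, period 5 vs 6); Hg2+ < Au+ (both 78 e⁻, Z=80>79).
Full ascending order: Sb5+ < Sn4+ < In3+ < Cd2+ < Hg2+ < Au+. Counting from the smallest, position 2 is Sn4+.

Sn4+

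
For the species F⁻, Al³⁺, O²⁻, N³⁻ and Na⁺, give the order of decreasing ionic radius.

N³⁻ > O²⁻ > F⁻ > Na⁺ > Al³⁺

Each ion has 10 electrons. The ranking follows nuclear charge in reverse — greater Z gives a smaller radius. Al³⁺ (Z=13), Na⁺ (Z=11), F⁻ (Z=9), O²⁻ (Z=8), N³⁻ (Z=7).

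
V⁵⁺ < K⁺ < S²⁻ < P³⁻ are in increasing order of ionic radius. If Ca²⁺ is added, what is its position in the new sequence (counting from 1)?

2

Isoelectronic series (18 e⁻ each). Size is set by nuclear charge: more protons means a smaller ion. V⁵⁺ (Z=23), Ca²⁺ (Z=20), K⁺ (Z=19), S²⁻ (Z=16), P³⁻ (Z=15).
With Ca²⁺ included the full order is V⁵⁺ < Ca²⁺ < K⁺ < S²⁻ < P³⁻, so it takes position 2.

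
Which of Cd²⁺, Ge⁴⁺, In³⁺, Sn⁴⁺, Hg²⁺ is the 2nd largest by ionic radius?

Cd²⁺

Work out protons and electrons: Ge⁴⁺: 28 e⁻, Z=32, Sn⁴⁺: 46 e⁻, Z=50, In³⁺: 46 e⁻, Z=49, Cd²⁺: 46 e⁻, Z=48, Hg²⁺: 78 e⁻, Z=80. Ge⁴⁺ < Sn⁴⁺ (same group, period 4 vs 5); Sn⁴⁺ < In³⁺ (isoelectronic, higher Z=50 is smaller); In³⁺ < Cd²⁺ (both 46 e⁻, Z=49>48); Cd²⁺ < Hg²⁺ (same group, 1 shell fewer).
Full ascending order: Ge⁴⁺ < Sn⁴⁺ < In³⁺ < Cd²⁺ < Hg²⁺. Counting from the largest, position 2 is Cd²⁺.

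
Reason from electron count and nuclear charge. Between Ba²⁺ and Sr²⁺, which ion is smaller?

Sr²⁺

All are in the same group with charge +2. Radius grows down the group as n (the outermost shell) increases.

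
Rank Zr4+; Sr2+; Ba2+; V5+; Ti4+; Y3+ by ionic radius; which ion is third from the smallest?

First list Z and electron count for each: V5+ (Z=23, 18 e⁻), Ti4+ (Z=22, 18 e⁻), Zr4+ (Z=40, 36 e⁻), Y3+ (Z=39, 36 e⁻), Sr2+ (Z=38, 36 e⁻), Ba2+ (Z=56, 54 e⁻). V5+ < Ti4+ (isoelectronic, higher Z=23 is smaller); Ti4+ < Zr4+ (same group, period 4 vs 5); Zr4+ < Y3+ (both 36 e⁻, Z=40>39); Y3+ < Sr2+ (isoelectronic, higher Z=39 is smaller); Sr2+ < Ba2+ (same group, period 5 vs 6).
Full ascending order: V5+ < Ti4+ < Zr4+ < Y3+ < Sr2+ < Ba2+. Counting from the smallest, position 3 is Zr4+.

Zr4+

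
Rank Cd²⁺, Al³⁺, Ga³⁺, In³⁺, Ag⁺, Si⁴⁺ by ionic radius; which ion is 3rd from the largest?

Work out protons and electrons: Si⁴⁺ has 10 e⁻ (Z=14), Al³⁺ has 10 e⁻ (Z=13), Ga³⁺ has 28 e⁻ (Z=31), In³⁺ has 46 e⁻ (Z=49), Cd²⁺ has 46 e⁻ (Z=48), Ag⁺ has 46 e⁻ (Z=47). Si⁴⁺ < Al³⁺ (isoelectronic, higher Z=14 is smaller); Al³⁺ < Ga³⁺ (same group, period 3 vs 4); Ga³⁺ < In³⁺ (same group, period 4 vs 5); In³⁺ < Cd²⁺ (isoelectronic, higher Z=49 is smaller); Cd²⁺ < Ag⁺ (isoelectronic, higher Z=48 is smaller).
So the order is Si⁴⁺ < Al³⁺ < Ga³⁺ < In³⁺ < Cd²⁺ < Ag⁺; the 3rd-largest ion is In³⁺.

In³⁺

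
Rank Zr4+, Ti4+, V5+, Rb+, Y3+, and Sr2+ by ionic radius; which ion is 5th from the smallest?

Electron counts and nuclear charges: V5+ (Z=23, 18 e⁻), Ti4+ (Z=22, 18 e⁻), Zr4+ (Z=40, 36 e⁻), Y3+ (Z=39, 36 e⁻), Sr2+ (Z=38, 36 e⁻), Rb+ (Z=37, 36 e⁻). V5+ < Ti4+ (isoelectronic, higher Z=23 is smaller); Ti4+ < Zr4+ (same group, 1 shell fewer); Zr4+ < Y3+ (both 36 e⁻, Z=40>39); Y3+ < Sr2+ (both 36 e⁻, Z=39>38); Sr2+ < Rb+ (both 36 e⁻, Z=38>37).
Full ascending order: V5+ < Ti4+ < Zr4+ < Y3+ < Sr2+ < Rb+. Counting from the smallest, position 5 is Sr2+.

Sr2+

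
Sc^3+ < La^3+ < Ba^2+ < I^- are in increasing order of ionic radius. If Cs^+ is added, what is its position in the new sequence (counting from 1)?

4

Electron counts and nuclear charges: Sc^3+: 18 e⁻, Z=21, La^3+: 54 e⁻, Z=57, Ba^2+: 54 e⁻, Z=56, Cs^+: 54 e⁻, Z=55, I^-: 54 e⁻, Z=53. Sc^3+ < La^3+ (same group, period 4 vs 6); La^3+ < Ba^2+ (both 54 e⁻, Z=57>56); Ba^2+ < Cs^+ (both 54 e⁻, Z=56>55); Cs^+ < I^- (isoelectronic, higher Z=55 is smaller).
With Cs^+ included the full order is Sc^3+ < La^3+ < Ba^2+ < Cs^+ < I^-, so it takes position 4.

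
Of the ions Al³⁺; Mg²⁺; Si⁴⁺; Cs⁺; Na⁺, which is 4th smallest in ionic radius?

Na⁺

Electron counts and nuclear charges: Si⁴⁺ has 10 e⁻ (Z=14), Al³⁺ has 10 e⁻ (Z=13), Mg²⁺ has 10 e⁻ (Z=12), Na⁺ has 10 e⁻ (Z=11), Cs⁺ has 54 e⁻ (Z=55). Si⁴⁺ < Al³⁺ (both 10 e⁻, Z=14>13); Al³⁺ < Mg²⁺ (both 10 e⁻, Z=13>12); Mg²⁺ < Na⁺ (isoelectronic, higher Z=12 is smaller); Na⁺ < Cs⁺ (same group, period 3 vs 6).
Full ascending order: Si⁴⁺ < Al³⁺ < Mg²⁺ < Na⁺ < Cs⁺. Counting from the smallest, position 4 is Na⁺.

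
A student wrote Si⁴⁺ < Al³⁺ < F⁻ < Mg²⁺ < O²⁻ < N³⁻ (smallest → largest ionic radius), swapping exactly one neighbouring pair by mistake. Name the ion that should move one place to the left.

Scanning neighbour by neighbour, only F⁻/Mg²⁺ violates a trend: they are isoelectronic (10 e⁻) and Mg has more protons than F (12 vs 9), making Mg²⁺ smaller. That makes Mg²⁺ the one sitting a position late relative to where it belongs.

Mg²⁺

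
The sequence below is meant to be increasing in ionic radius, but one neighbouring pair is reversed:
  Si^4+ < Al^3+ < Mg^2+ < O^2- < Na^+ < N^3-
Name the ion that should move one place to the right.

Check each adjacent pair. O^2- and Na^+ are reversed: Na^+ and O^2- share 10 electrons; the higher nuclear charge on Na (Z=11) contracts it more, so Na^+ < O^2-. No other neighbouring pair contradicts the periodic trends, so O^2- is the ion listed too early.

O^2-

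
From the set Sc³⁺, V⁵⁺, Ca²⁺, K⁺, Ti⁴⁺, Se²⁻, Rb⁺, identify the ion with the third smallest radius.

Electron counts and nuclear charges: V⁵⁺: 18 e⁻, Z=23, Ti⁴⁺: 18 e⁻, Z=22, Sc³⁺: 18 e⁻, Z=21, Ca²⁺: 18 e⁻, Z=20, K⁺: 18 e⁻, Z=19, Rb⁺: 36 e⁻, Z=37, Se²⁻: 36 e⁻, Z=34. V⁵⁺ < Ti⁴⁺ (isoelectronic, higher Z=23 is smaller); Ti⁴⁺ < Sc³⁺ (both 18 e⁻, Z=22>21); Sc³⁺ < Ca²⁺ (isoelectronic, higher Z=21 is smaller); Ca²⁺ < K⁺ (isoelectronic, higher Z=20 is smaller); K⁺ < Rb⁺ (same group, 1 shell fewer); Rb⁺ < Se²⁻ (isoelectronic, higher Z=37 is smaller).
Full ascending order: V⁵⁺ < Ti⁴⁺ < Sc³⁺ < Ca²⁺ < K⁺ < Rb⁺ < Se²⁻. Counting from the smallest, position 3 is Sc³⁺.

Sc³⁺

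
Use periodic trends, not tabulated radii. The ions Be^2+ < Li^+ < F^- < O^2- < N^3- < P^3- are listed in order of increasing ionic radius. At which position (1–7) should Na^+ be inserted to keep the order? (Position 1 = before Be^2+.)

3

Electron counts and nuclear charges: Be^2+: 2 e⁻, Z=4, Li^+: 2 e⁻, Z=3, Na^+: 10 e⁻, Z=11, F^-: 10 e⁻, Z=9, O^2-: 10 e⁻, Z=8, N^3-: 10 e⁻, Z=7, P^3-: 18 e⁻, Z=15. Be^2+ < Li^+ (isoelectronic, higher Z=4 is smaller); Li^+ < Na^+ (same group, period 2 vs 3); Na^+ < F^- (isoelectronic, higher Z=11 is smaller); F^- < O^2- (both 10 e⁻, Z=9>8); O^2- < N^3- (both 10 e⁻, Z=8>7); N^3- < P^3- (same group, 1 shell fewer).
Putting Na^+ in gives Be^2+ < Li^+ < Na^+ < F^- < O^2- < N^3- < P^3-; it lands at slot 3.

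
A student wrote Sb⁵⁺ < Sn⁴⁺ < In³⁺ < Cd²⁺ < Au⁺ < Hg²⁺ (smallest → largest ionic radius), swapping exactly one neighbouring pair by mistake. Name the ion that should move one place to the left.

Hg²⁺

Check each adjacent pair. Au⁺ and Hg²⁺ are reversed: they are isoelectronic (78 e⁻) and Hg has more protons than Au (80 vs 79), making Hg²⁺ smaller. No other neighbouring pair contradicts the periodic trends, so Hg²⁺ is the ion listed too late.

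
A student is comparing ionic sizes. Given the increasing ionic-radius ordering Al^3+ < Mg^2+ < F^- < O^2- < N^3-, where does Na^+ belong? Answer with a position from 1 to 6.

3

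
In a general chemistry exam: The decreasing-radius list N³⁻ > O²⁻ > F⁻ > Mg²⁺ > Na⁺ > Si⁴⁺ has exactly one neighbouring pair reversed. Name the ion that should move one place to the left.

Check each adjacent pair. Mg²⁺ and Na⁺ are reversed: Mg²⁺ and Na⁺ share 10 electrons; the higher nuclear charge on Mg (Z=12) contracts it more, so Mg²⁺ < Na⁺. No other neighbouring pair contradicts the periodic trends, so Na⁺ is the ion listed too late.

Na⁺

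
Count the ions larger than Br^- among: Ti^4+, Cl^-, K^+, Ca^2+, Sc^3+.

0

Tabulating Z and e⁻: Ti^4+: 18 e⁻, Z=22, Sc^3+: 18 e⁻, Z=21, Ca^2+: 18 e⁻, Z=20, K^+: 18 e⁻, Z=19, Cl^-: 18 e⁻, Z=17, Br^-: 36 e⁻, Z=35. Ti^4+ < Sc^3+ (both 18 e⁻, Z=22>21); Sc^3+ < Ca^2+ (isoelectronic, higher Z=21 is smaller); Ca^2+ < K^+ (both 18 e⁻, Z=20>19); K^+ < Cl^- (isoelectronic, higher Z=19 is smaller); Cl^- < Br^- (same group, 1 shell fewer).
Overall: Ti^4+ < Sc^3+ < Ca^2+ < K^+ < Cl^- < Br^-. Br^- has 5 below it and 0 above. Count: 0.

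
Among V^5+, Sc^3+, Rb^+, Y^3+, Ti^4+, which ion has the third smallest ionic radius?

Electron counts and nuclear charges: V^5+ has 18 e⁻ (Z=23), Ti^4+ has 18 e⁻ (Z=22), Sc^3+ has 18 e⁻ (Z=21), Y^3+ has 36 e⁻ (Z=39), Rb^+ has 36 e⁻ (Z=37). V^5+ < Ti^4+ (isoelectronic, higher Z=23 is smaller); Ti^4+ < Sc^3+ (isoelectronic, higher Z=22 is smaller); Sc^3+ < Y^3+ (same group, period 4 vs 5); Y^3+ < Rb^+ (isoelectronic, higher Z=39 is smaller).
Ordering: V^5+ < Ti^4+ < Sc^3+ < Y^3+ < Rb^+. The third smallest is Sc^3+.

Sc^3+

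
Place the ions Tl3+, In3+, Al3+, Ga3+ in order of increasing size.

Same group, same charge. Going down the group adds an extra shell of electrons, so the ion gets larger: Al3+ is highest in the group and smallest.

Al3+ < Ga3+ < In3+ < Tl3+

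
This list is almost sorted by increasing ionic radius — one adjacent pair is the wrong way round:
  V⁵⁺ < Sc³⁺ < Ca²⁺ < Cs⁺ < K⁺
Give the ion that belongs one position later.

Cs⁺

Compare adjacent ions: same group and charge — period 4 sits above period 6, so K⁺ is smaller — yet in this increasing list Cs⁺ sits before K⁺. Nothing else is reversed, so Cs⁺ should move one place to the right.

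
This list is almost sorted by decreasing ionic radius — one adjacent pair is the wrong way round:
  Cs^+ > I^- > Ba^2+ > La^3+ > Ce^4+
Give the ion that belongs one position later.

The pair Cs^+, I^- is the wrong way round — both have 54 electrons but Z(Cs)=55 > Z(I)=53, so Cs^+ should be the smaller of the two. All other adjacent pairs agree with periodic trends, so Cs^+ is the misplaced ion.

Cs^+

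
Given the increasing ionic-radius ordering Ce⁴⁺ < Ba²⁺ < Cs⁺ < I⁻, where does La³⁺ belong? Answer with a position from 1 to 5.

Each ion has 54 electrons. The ranking follows nuclear charge in reverse — greater Z gives a smaller radius. Ce⁴⁺ (Z=58), La³⁺ (Z=57), Ba²⁺ (Z=56), Cs⁺ (Z=55), I⁻ (Z=53).
With La³⁺ included the full order is Ce⁴⁺ < La³⁺ < Ba²⁺ < Cs⁺ < I⁻, so it takes position 2.

2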